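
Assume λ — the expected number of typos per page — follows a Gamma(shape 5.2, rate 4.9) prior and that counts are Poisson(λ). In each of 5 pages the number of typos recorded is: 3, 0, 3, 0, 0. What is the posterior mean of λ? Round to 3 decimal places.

Total count ∑xᵢ = 6 over n = 5 pages.
Gamma is conjugate to the Poisson likelihood: posterior is Gamma(shape = 5.2+6 = 11.2, rate = 4.9+5 = 9.9).
Posterior mean = shape/rate = 11.2/9.9 = 1.131.

Posterior mean ≈ 1.131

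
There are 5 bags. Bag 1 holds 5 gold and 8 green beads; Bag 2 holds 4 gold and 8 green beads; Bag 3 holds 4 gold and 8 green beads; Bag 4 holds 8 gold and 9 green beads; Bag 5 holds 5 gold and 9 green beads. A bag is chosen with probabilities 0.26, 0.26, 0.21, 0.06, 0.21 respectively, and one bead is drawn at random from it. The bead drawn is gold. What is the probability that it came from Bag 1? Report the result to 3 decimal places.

Tabulate prior·likelihood by source: [1] prior 0.26, lik 0.3846, product 0.1000; [2] prior 0.26, lik 0.3333, product 0.08667; [3] prior 0.21, lik 0.3333, product 0.07000; [4] prior 0.06, lik 0.4706, product 0.02824; [5] prior 0.21, lik 0.3571, product 0.07500.
Normalizing constant = 0.35990; the posterior for Bag 1 is its product over the sum, 0.1000/0.35990 = 0.278.

Posterior probability ≈ 0.278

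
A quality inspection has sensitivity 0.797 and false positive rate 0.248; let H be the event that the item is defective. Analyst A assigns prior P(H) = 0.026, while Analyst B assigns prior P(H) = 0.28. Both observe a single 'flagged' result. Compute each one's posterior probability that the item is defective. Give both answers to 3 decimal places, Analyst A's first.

The likelihood ratio for a 'flagged' result is 0.797/0.248 = 3.2137.
Analyst A: prior odds 0.026/0.974 = 0.026694; posterior odds 0.085787; posterior probability 0.079.
Analyst B: prior odds 0.28/0.72 = 0.38889; posterior odds 1.2498; posterior probability 0.556.

Analyst A: 0.079; Analyst B: 0.556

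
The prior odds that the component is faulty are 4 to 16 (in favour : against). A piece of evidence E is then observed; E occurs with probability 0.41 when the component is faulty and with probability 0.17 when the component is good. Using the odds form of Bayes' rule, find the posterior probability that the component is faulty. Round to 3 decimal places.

Posterior probability ≈ 0.376

Prior odds = 4/16 = 0.25000. In log-odds, ln(0.25000) = -1.3863.
Add log likelihood ratio: ln(2.4118) = 0.88036.
Posterior log-odds = -0.50594, so posterior odds = exp(-0.50594) = 0.60294. Converting, P(H|E) = 0.60294/1.6029 = 0.376.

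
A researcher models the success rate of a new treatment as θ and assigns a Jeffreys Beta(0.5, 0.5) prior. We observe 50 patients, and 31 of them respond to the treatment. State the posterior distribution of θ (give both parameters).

The binomial likelihood is conjugate to the Beta prior: with 31 successes and 19 failures, the posterior is Beta(0.5+31, 0.5+19) = Beta(31.5, 19.5).

Posterior: Beta(31.5, 19.5)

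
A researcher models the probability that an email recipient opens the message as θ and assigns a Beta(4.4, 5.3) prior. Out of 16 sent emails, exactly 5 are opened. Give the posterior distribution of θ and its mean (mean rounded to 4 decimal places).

The binomial likelihood is conjugate to the Beta prior: with 5 successes and 11 failures, the posterior is Beta(4.4+5, 5.3+11) = Beta(9.4, 16.3).
Posterior mean = α/(α+β) = 9.4/25.7 = 0.3658.

Posterior: Beta(9.4, 16.3); mean ≈ 0.3658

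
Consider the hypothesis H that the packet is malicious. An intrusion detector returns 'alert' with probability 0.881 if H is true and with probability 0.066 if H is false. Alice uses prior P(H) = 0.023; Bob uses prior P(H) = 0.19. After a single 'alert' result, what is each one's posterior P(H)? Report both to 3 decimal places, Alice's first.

P('+'|H) = 0.881, P('+'|¬H) = 0.066.
Alice: numerator 0.881·0.023 = 0.020263; evidence = 0.020263+0.066·0.977 = 0.084745; posterior = 0.239.
Bob: numerator 0.881·0.19 = 0.16739; evidence = 0.16739+0.066·0.81 = 0.22085; posterior = 0.758.

Alice: 0.239; Bob: 0.758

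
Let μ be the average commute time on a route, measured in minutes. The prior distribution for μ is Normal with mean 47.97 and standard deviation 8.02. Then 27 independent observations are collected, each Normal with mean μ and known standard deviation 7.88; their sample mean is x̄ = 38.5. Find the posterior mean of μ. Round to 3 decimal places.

Posterior mean ≈ 38.827

Prior precision 1/τ₀² = 1/8.02² = 0.0155472; data precision n/σ² = 27/7.88² = 0.434822.
Posterior precision = 0.0155472 + 0.434822 = 0.450369.
Posterior mean = (0.0155472·47.97 + 0.434822·38.5) / 0.450369 = 38.827.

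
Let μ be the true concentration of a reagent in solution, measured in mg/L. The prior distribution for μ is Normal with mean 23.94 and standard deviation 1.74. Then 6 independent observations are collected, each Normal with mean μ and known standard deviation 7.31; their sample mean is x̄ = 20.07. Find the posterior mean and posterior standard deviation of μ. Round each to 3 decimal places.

Posterior mean ≈ 22.958; posterior SD ≈ 1.503

With known σ, the Normal prior is conjugate. Weight on the data is w = (n/σ²)/(n/σ² + 1/τ₀²) = 0.112284/(0.112284+0.330295) = 0.25370.
Posterior mean = w·x̄ + (1−w)·μ₀ = 0.25370·20.07 + 0.74630·23.94 = 22.958. Posterior variance = 1/(0.112284+0.330295) = 2.25949, so SD = 1.503.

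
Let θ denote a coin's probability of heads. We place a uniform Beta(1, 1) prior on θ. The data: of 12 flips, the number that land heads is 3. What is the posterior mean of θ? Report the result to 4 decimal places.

Posterior mean ≈ 0.2857

Observing 3 successes and 9 failures updates Beta(1, 1) by adding the success and failure counts to the two shape parameters: α = 1+3 = 4, β = 1+9 = 10.
Posterior mean = α/(α+β) = 4/14 = 0.2857.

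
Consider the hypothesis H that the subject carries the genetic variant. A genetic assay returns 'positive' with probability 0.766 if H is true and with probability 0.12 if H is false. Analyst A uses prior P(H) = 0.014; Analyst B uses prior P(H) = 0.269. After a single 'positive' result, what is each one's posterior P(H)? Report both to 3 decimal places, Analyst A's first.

P('+'|H) = 0.766, P('+'|¬H) = 0.12.
Analyst A: numerator 0.766·0.014 = 0.010724; evidence = 0.010724+0.12·0.986 = 0.12904; posterior = 0.083.
Analyst B: numerator 0.766·0.269 = 0.20605; evidence = 0.20605+0.12·0.731 = 0.29377; posterior = 0.701.

Analyst A: 0.083; Analyst B: 0.701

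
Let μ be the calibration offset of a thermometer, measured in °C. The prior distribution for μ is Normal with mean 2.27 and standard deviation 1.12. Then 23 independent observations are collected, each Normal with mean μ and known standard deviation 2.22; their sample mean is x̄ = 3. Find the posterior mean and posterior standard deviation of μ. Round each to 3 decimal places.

With known σ, the Normal prior is conjugate. Weight on the data is w = (n/σ²)/(n/σ² + 1/τ₀²) = 4.66683/(4.66683+0.797194) = 0.85410.
Posterior mean = w·x̄ + (1−w)·μ₀ = 0.85410·3 + 0.14590·2.27 = 2.893. Posterior variance = 1/(4.66683+0.797194) = 0.183015, so SD = 0.428.

Posterior mean ≈ 2.893; posterior SD ≈ 0.428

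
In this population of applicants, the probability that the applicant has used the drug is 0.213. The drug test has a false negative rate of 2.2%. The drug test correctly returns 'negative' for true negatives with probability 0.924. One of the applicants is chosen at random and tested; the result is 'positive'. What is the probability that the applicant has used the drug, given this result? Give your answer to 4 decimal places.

Let H be the event that the applicant has used the drug. P(H) = 0.213, so P(¬H) = 0.787. With E the 'positive' result, P(E|H) = 0.978 and P(E|¬H) = 0.076.
P(E) = 0.978·0.213 + 0.076·0.787 = 0.20831 + 0.059812 = 0.26813.
By Bayes' theorem, P(H|E) = 0.20831 / 0.26813 = 0.7769.

P(H | E) ≈ 0.7769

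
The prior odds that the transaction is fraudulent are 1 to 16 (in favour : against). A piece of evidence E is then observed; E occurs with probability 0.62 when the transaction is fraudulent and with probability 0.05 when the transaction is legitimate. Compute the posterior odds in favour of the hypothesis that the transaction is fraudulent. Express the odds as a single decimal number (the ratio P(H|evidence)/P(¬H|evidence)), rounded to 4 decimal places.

Prior odds = 1/16 = 0.062500. In log-odds, ln(0.062500) = -2.7726.
Add log likelihood ratio: ln(12.400) = 2.5177.
Posterior log-odds = -0.25489, so posterior odds = exp(-0.25489) = 0.77500.

Posterior odds ≈ 0.7750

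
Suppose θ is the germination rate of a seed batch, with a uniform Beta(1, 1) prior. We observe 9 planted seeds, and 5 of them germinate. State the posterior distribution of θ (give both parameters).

Observing 5 successes and 4 failures updates Beta(1, 1) by adding the success and failure counts to the two shape parameters: α = 1+5 = 6, β = 1+4 = 5.

Posterior: Beta(6, 5)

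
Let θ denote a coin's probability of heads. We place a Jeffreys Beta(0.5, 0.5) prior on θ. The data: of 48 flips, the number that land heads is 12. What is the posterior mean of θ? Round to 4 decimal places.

Posterior mean ≈ 0.2551

The binomial likelihood is conjugate to the Beta prior: with 12 successes and 36 failures, the posterior is Beta(0.5+12, 0.5+36) = Beta(12.5, 36.5).
E[θ | data] = 12.5/(12.5+36.5) = 0.2551.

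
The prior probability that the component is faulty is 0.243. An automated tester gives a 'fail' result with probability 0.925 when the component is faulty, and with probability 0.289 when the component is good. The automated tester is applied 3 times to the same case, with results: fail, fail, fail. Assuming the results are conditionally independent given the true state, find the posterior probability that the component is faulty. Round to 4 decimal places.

Posterior P(H) ≈ 0.9132

With H the event that the component is faulty, the joint likelihood of the observed sequence is P(data|H) = 0.925·0.925·0.925 = 0.79145 and P(data|¬H) = 0.289·0.289·0.289 = 0.024138.
Bayes: P(H|data) = 0.243·0.79145 / (0.243·0.79145 + 0.757·0.024138) = 0.19232/0.21060 = 0.9132.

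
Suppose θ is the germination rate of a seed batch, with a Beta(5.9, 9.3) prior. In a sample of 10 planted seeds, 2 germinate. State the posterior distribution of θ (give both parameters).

Posterior: Beta(7.9, 17.3)

The binomial likelihood is conjugate to the Beta prior: with 2 successes and 8 failures, the posterior is Beta(5.9+2, 9.3+8) = Beta(7.9, 17.3).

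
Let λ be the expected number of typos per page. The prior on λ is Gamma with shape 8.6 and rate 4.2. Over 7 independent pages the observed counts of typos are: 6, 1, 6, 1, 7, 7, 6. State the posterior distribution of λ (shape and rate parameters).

Total count ∑xᵢ = 34 over n = 7 pages.
Gamma is conjugate to the Poisson likelihood: posterior is Gamma(shape = 8.6+34 = 42.6, rate = 4.2+7 = 11.2).

Posterior: Gamma(shape=42.6, rate=11.2)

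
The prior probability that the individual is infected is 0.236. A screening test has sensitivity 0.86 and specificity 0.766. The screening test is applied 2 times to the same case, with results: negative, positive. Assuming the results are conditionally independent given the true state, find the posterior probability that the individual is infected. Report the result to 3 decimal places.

Posterior P(H) ≈ 0.172

Let H be the event that the individual is infected; start with P(H) = 0.236. P('positive'|H) = 0.86, P('positive'|¬H) = 0.234.
Update on result 1 ('negative'): P(H) ← 0.14·0.2360 / (0.14·0.2360 + 0.766·0.7640) = 0.033040/0.61826 = 0.0534.
Update on result 2 ('positive'): P(H) ← 0.86·0.0534 / (0.86·0.0534 + 0.234·0.9466) = 0.045958/0.26745 = 0.1718.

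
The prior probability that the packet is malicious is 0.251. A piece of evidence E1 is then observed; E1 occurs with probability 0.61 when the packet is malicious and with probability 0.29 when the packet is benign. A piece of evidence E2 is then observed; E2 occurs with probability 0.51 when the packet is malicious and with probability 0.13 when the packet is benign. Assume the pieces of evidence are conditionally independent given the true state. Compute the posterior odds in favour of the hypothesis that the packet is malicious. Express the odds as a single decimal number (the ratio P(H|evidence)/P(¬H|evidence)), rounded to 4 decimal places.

Posterior odds ≈ 2.7654

Prior odds = 0.251/(1−0.251) = 0.33511.
Likelihood ratio for E1 = 0.61/0.29 = 2.1034.
Likelihood ratio for E2 = 0.51/0.13 = 3.9231.
Posterior odds = prior odds × LR₁ × LR₂ = 2.7654.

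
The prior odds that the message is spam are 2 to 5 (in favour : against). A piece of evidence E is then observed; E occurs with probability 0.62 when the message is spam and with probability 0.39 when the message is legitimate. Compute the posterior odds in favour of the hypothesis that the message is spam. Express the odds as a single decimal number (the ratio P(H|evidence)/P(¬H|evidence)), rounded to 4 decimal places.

Posterior odds ≈ 0.6359

Prior odds = 2/5 = 0.40000. In log-odds, ln(0.40000) = -0.91629.
Add log likelihood ratio: ln(1.5897) = 0.46357.
Posterior log-odds = -0.45272, so posterior odds = exp(-0.45272) = 0.63590.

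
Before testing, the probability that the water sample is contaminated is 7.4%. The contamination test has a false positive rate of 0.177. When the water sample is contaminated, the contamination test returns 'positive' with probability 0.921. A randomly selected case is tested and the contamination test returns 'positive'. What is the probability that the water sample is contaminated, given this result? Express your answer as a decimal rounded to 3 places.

P(H | E) ≈ 0.294

Write H for 'the water sample is contaminated'. Prior odds H:¬H = 0.074/0.926 = 0.079914. For the 'positive' outcome, the likelihood ratio is 0.921/0.177 = 5.2034.
Posterior odds = 0.079914 × 5.2034 = 0.41582, so P(H|E) = 0.41582/(1+0.41582) = 0.294.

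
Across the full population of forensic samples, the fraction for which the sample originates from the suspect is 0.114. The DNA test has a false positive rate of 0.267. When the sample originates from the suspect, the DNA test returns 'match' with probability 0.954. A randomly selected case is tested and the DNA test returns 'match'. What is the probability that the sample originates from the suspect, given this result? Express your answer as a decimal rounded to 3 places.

Write H for 'the sample originates from the suspect'. Prior odds H:¬H = 0.114/0.886 = 0.12867. For the 'match' outcome, the likelihood ratio is 0.954/0.267 = 3.5730.
Posterior odds = 0.12867 × 3.5730 = 0.45974, so P(H|E) = 0.45974/(1+0.45974) = 0.315.

P(H | E) ≈ 0.315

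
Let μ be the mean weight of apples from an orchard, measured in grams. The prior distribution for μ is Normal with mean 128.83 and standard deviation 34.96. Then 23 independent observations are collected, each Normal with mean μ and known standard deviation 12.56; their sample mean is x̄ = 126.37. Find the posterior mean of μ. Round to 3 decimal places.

Posterior mean ≈ 126.384

Prior precision 1/τ₀² = 1/34.96² = 0.00081820; data precision n/σ² = 23/12.56² = 0.145797.
Posterior precision = 0.00081820 + 0.145797 = 0.146615.
Posterior mean = (0.00081820·128.83 + 0.145797·126.37) / 0.146615 = 126.384.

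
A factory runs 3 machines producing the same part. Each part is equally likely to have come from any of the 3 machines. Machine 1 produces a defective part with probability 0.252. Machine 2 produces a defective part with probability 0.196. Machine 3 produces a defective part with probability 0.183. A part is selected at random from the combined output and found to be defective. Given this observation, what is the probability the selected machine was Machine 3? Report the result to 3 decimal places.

Tabulate prior·likelihood by source: [1] prior 0.333333, lik 0.252, product 0.08400; [2] prior 0.333333, lik 0.196, product 0.06533; [3] prior 0.333333, lik 0.183, product 0.06100.
Normalizing constant = 0.21033; the posterior for Machine 3 is its product over the sum, 0.06100/0.21033 = 0.290.

Posterior probability ≈ 0.290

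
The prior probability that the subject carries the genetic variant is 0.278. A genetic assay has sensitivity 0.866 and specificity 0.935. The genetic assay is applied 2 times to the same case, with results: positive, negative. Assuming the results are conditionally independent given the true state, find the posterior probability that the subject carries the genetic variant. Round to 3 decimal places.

Posterior P(H) ≈ 0.424

Let H be the event that the subject carries the genetic variant; start with P(H) = 0.278. P('positive'|H) = 0.866, P('positive'|¬H) = 0.065.
Update on result 1 ('positive'): P(H) ← 0.866·0.2780 / (0.866·0.2780 + 0.065·0.7220) = 0.24075/0.28768 = 0.8369.
Update on result 2 ('negative'): P(H) ← 0.134·0.8369 / (0.134·0.8369 + 0.935·0.1631) = 0.11214/0.26467 = 0.4237.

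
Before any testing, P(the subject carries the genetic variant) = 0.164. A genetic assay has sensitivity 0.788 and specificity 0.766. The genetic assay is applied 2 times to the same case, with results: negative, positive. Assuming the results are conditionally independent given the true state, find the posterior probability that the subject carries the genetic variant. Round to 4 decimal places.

Posterior P(H) ≈ 0.1546

Let H be the event that the subject carries the genetic variant; start with P(H) = 0.164. P('positive'|H) = 0.788, P('positive'|¬H) = 0.234.
Update on result 1 ('negative'): P(H) ← 0.212·0.1640 / (0.212·0.1640 + 0.766·0.8360) = 0.034768/0.67514 = 0.0515.
Update on result 2 ('positive'): P(H) ← 0.788·0.0515 / (0.788·0.0515 + 0.234·0.9485) = 0.040580/0.26253 = 0.1546.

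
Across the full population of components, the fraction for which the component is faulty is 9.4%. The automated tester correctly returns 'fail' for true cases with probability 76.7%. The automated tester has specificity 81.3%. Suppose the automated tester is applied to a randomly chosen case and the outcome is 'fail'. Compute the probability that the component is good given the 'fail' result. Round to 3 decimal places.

P(¬H | E) ≈ 0.701

Write H for 'the component is faulty'. Prior odds H:¬H = 0.094/0.906 = 0.10375. For the 'fail' outcome, the likelihood ratio is 0.767/0.187 = 4.1016.
Posterior odds = 0.10375 × 4.1016 = 0.42555, so P(H|E) = 0.42555/(1+0.42555) = 0.299. Then P(¬H|E) = 1 − 0.299 = 0.701.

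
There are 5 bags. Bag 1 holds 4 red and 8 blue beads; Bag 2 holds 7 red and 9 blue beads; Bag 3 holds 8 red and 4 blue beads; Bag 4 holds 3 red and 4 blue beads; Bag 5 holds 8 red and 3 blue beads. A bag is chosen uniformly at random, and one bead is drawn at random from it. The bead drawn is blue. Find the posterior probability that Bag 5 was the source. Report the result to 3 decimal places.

Posterior probability ≈ 0.113

Tabulate prior·likelihood by source: [1] prior 0.2, lik 0.6667, product 0.1333; [2] prior 0.2, lik 0.5625, product 0.1125; [3] prior 0.2, lik 0.3333, product 0.06667; [4] prior 0.2, lik 0.5714, product 0.1143; [5] prior 0.2, lik 0.2727, product 0.05455.
Normalizing constant = 0.48133; the posterior for Bag 5 is its product over the sum, 0.05455/0.48133 = 0.113.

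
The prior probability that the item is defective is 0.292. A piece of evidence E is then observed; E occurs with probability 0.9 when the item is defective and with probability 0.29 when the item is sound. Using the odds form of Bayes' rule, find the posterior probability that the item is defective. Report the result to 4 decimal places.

Prior odds = 0.292/(1−0.292) = 0.41243. In log-odds, ln(0.41243) = -0.88569.
Add log likelihood ratio: ln(3.1034) = 1.1325.
Posterior log-odds = 0.24682, so posterior odds = exp(0.24682) = 1.2800. Converting, P(H|E) = 1.2800/2.2800 = 0.5614.

Posterior probability ≈ 0.5614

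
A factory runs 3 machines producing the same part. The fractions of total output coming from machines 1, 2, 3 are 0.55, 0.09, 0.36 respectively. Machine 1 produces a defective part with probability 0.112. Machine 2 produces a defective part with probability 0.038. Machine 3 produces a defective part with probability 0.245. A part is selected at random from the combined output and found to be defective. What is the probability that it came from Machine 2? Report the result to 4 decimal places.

Posterior probability ≈ 0.0223

Tabulate prior·likelihood by source: [1] prior 0.55, lik 0.112, product 0.06160; [2] prior 0.09, lik 0.038, product 0.003420; [3] prior 0.36, lik 0.245, product 0.08820.
Normalizing constant = 0.15322; the posterior for Machine 2 is its product over the sum, 0.003420/0.15322 = 0.0223.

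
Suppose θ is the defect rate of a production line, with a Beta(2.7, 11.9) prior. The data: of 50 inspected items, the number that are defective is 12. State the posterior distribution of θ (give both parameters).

Posterior: Beta(14.7, 49.9)

Observing 12 successes and 38 failures updates Beta(2.7, 11.9) by adding the success and failure counts to the two shape parameters: α = 2.7+12 = 14.7, β = 11.9+38 = 49.9.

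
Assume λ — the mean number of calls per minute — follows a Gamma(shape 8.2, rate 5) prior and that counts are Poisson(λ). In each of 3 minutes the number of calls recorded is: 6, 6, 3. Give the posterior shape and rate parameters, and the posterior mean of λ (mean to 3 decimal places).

Total count ∑xᵢ = 15 over n = 3 minutes.
Gamma is conjugate to the Poisson likelihood: posterior is Gamma(shape = 8.2+15 = 23.2, rate = 5+3 = 8).
E[λ | data] = 23.2/8 = 2.900.

Posterior: Gamma(shape=23.2, rate=8); mean ≈ 2.900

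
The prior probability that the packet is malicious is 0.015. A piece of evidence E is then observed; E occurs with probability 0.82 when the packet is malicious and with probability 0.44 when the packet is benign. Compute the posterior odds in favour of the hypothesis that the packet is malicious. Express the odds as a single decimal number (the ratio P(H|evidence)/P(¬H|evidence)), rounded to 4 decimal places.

Prior odds = 0.015/(1−0.015) = 0.015228.
Likelihood ratio for E = 0.82/0.44 = 1.8636.
Posterior odds = prior odds × LR = 0.028380.

Posterior odds ≈ 0.0284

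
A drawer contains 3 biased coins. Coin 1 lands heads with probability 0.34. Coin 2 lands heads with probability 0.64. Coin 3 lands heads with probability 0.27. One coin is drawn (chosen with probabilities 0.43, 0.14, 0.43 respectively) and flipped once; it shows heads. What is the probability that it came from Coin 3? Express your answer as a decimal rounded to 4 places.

Posterior probability ≈ 0.3299

Tabulate prior·likelihood by source: [1] prior 0.43, lik 0.34, product 0.1462; [2] prior 0.14, lik 0.64, product 0.08960; [3] prior 0.43, lik 0.27, product 0.1161.
Normalizing constant = 0.35190; the posterior for Coin 3 is its product over the sum, 0.1161/0.35190 = 0.3299.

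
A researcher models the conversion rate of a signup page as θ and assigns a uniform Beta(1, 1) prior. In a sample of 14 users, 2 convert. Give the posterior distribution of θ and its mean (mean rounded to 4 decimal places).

Posterior: Beta(3, 13); mean ≈ 0.1875

Observing 2 successes and 12 failures updates Beta(1, 1) by adding the success and failure counts to the two shape parameters: α = 1+2 = 3, β = 1+12 = 13.
E[θ | data] = 3/(3+13) = 0.1875.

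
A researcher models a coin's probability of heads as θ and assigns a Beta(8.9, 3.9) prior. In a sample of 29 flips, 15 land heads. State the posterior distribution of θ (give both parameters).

The binomial likelihood is conjugate to the Beta prior: with 15 successes and 14 failures, the posterior is Beta(8.9+15, 3.9+14) = Beta(23.9, 17.9).

Posterior: Beta(23.9, 17.9)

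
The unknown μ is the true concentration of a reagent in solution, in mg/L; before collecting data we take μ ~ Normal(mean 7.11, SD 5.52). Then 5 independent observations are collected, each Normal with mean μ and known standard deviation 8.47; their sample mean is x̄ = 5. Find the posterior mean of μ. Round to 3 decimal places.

Posterior mean ≈ 5.675

Prior precision 1/τ₀² = 1/5.52² = 0.0328187; data precision n/σ² = 5/8.47² = 0.0696953.
Posterior precision = 0.0328187 + 0.0696953 = 0.102514.
Posterior mean = (0.0328187·7.11 + 0.0696953·5) / 0.102514 = 5.675.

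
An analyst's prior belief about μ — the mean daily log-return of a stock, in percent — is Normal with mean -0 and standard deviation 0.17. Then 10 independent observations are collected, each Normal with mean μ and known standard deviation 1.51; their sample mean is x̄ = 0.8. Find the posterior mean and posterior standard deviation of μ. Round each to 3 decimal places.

With known σ, the Normal prior is conjugate. Weight on the data is w = (n/σ²)/(n/σ² + 1/τ₀²) = 4.38577/(4.38577+34.6021) = 0.11249.
Posterior mean = w·x̄ + (1−w)·μ₀ = 0.11249·0.8 + 0.88751·-0 = 0.090. Posterior variance = 1/(4.38577+34.6021) = 0.0256490, so SD = 0.160.

Posterior mean ≈ 0.090; posterior SD ≈ 0.160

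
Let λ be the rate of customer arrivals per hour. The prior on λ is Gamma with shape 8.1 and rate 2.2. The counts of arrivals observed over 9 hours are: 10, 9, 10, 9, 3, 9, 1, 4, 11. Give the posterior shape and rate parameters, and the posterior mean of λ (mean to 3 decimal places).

Posterior: Gamma(shape=74.1, rate=11.2); mean ≈ 6.616

The Poisson likelihood adds the total count to the shape and the number of exposure periods to the rate. Here ∑xᵢ = 66 and n = 9, so shape 8.1→74.1 and rate 2.2→11.2.
E[λ | data] = 74.1/11.2 = 6.616.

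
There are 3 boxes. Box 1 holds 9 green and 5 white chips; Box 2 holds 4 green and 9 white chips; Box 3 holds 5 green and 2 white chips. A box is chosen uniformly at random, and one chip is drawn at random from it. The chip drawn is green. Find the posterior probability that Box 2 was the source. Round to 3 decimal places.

P(green|Box 1) = 0.6429; P(green|Box 2) = 0.3077; P(green|Box 3) = 0.7143.
Prior × likelihood for each source: 0.333333·0.6429=0.2143, 0.333333·0.3077=0.1026, 0.333333·0.7143=0.2381. Summing gives P(green) = 0.55495.
P(Box 2 | green) = 0.1026 / 0.55495 = 0.185.

Posterior probability ≈ 0.185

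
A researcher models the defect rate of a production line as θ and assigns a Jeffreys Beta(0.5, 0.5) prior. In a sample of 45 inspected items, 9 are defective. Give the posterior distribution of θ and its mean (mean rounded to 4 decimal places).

The binomial likelihood is conjugate to the Beta prior: with 9 successes and 36 failures, the posterior is Beta(0.5+9, 0.5+36) = Beta(9.5, 36.5).
Posterior mean = α/(α+β) = 9.5/46 = 0.2065.

Posterior: Beta(9.5, 36.5); mean ≈ 0.2065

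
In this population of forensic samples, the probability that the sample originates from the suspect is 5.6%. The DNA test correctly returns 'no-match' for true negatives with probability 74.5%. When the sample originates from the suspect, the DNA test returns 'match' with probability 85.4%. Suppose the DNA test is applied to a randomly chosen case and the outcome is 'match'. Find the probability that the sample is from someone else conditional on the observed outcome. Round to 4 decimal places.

P(¬H | E) ≈ 0.8343

Let H be the event that the sample originates from the suspect. P(H) = 0.056, so P(¬H) = 0.944. With E the 'match' result, P(E|H) = 0.854 and P(E|¬H) = 0.255.
P(E) = 0.854·0.056 + 0.255·0.944 = 0.047824 + 0.24072 = 0.28854.
By Bayes' theorem, P(H|E) = 0.047824 / 0.28854 = 0.1657. Hence P(¬H|E) = 1 − 0.1657 = 0.8343.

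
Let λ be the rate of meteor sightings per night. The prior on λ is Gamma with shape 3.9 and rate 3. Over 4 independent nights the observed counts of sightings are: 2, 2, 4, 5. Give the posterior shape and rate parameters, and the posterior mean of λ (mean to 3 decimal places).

Posterior: Gamma(shape=16.9, rate=7); mean ≈ 2.414

Total count ∑xᵢ = 13 over n = 4 nights.
Gamma is conjugate to the Poisson likelihood: posterior is Gamma(shape = 3.9+13 = 16.9, rate = 3+4 = 7).
E[λ | data] = 16.9/7 = 2.414.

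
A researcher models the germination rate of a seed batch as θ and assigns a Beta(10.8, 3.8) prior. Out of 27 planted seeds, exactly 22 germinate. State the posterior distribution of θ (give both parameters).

Posterior: Beta(32.8, 8.8)

The binomial likelihood is conjugate to the Beta prior: with 22 successes and 5 failures, the posterior is Beta(10.8+22, 3.8+5) = Beta(32.8, 8.8).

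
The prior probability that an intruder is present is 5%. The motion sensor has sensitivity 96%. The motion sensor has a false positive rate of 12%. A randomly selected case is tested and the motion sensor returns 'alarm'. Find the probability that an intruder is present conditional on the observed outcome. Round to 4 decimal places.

Let H be the event that an intruder is present. P(H) = 0.05, so P(¬H) = 0.95. With E the 'alarm' result, P(E|H) = 0.96 and P(E|¬H) = 0.12.
P(E) = 0.96·0.05 + 0.12·0.95 = 0.048000 + 0.11400 = 0.16200.
By Bayes' theorem, P(H|E) = 0.048000 / 0.16200 = 0.2963.

P(H | E) ≈ 0.2963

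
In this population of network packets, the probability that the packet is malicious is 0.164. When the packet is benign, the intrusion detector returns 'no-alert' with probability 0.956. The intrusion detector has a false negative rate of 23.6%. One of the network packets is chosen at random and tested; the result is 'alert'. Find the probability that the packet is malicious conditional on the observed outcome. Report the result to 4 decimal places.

P(H | E) ≈ 0.7731

Let H be the event that the packet is malicious. P(H) = 0.164, so P(¬H) = 0.836. With E the 'alert' result, P(E|H) = 0.764 and P(E|¬H) = 0.044.
P(E) = 0.764·0.164 + 0.044·0.836 = 0.12530 + 0.036784 = 0.16208.
By Bayes' theorem, P(H|E) = 0.12530 / 0.16208 = 0.7731.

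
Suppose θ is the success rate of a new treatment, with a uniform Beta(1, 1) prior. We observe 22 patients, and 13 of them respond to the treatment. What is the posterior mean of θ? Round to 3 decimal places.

The binomial likelihood is conjugate to the Beta prior: with 13 successes and 9 failures, the posterior is Beta(1+13, 1+9) = Beta(14, 10).
Posterior mean = α/(α+β) = 14/24 = 0.583.

Posterior mean ≈ 0.583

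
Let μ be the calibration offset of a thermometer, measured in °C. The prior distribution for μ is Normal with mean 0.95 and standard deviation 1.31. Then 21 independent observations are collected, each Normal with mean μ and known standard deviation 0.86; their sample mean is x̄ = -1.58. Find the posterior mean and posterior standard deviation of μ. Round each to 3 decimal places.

Prior precision 1/τ₀² = 1/1.31² = 0.582717; data precision n/σ² = 21/0.86² = 28.3937.
Posterior precision = 0.582717 + 28.3937 = 28.9764, giving posterior SD = 1/√28.9764 = 0.186.
Posterior mean = (0.582717·0.95 + 28.3937·-1.58) / 28.9764 = -1.529.

Posterior mean ≈ -1.529; posterior SD ≈ 0.186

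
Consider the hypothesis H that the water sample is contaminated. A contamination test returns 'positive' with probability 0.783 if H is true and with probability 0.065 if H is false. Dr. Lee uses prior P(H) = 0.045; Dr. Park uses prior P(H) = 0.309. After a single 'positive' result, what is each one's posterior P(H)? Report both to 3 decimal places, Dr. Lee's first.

The likelihood ratio for a 'positive' result is 0.783/0.065 = 12.046.
Dr. Lee: prior odds 0.045/0.955 = 0.047120; posterior odds 0.56762; posterior probability 0.362.
Dr. Park: prior odds 0.309/0.691 = 0.44718; posterior odds 5.3868; posterior probability 0.843.

Dr. Lee: 0.362; Dr. Park: 0.843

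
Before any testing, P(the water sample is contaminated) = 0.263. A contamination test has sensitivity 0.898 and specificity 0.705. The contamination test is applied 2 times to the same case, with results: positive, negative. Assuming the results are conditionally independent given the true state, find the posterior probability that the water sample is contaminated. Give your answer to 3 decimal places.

Posterior P(H) ≈ 0.136

Let H be the event that the water sample is contaminated; start with P(H) = 0.263. P('positive'|H) = 0.898, P('positive'|¬H) = 0.295.
Update on result 1 ('positive'): P(H) ← 0.898·0.2630 / (0.898·0.2630 + 0.295·0.7370) = 0.23617/0.45359 = 0.5207.
Update on result 2 ('negative'): P(H) ← 0.102·0.5207 / (0.102·0.5207 + 0.705·0.4793) = 0.053109/0.39103 = 0.1358.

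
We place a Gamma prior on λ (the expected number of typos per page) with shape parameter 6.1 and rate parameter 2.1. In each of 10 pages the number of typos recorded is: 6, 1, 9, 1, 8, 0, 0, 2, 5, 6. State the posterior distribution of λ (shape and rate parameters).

Posterior: Gamma(shape=44.1, rate=12.1)

The Poisson likelihood adds the total count to the shape and the number of exposure periods to the rate. Here ∑xᵢ = 38 and n = 10, so shape 6.1→44.1 and rate 2.1→12.1.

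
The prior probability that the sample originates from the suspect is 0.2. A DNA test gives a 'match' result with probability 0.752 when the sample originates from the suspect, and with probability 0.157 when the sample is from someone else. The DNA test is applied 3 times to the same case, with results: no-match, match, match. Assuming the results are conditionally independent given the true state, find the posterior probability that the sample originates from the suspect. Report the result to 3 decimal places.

Posterior P(H) ≈ 0.628

With H the event that the sample originates from the suspect, the joint likelihood of the observed sequence is P(data|H) = 0.248·0.752·0.752 = 0.14024 and P(data|¬H) = 0.843·0.157·0.157 = 0.020779.
Bayes: P(H|data) = 0.2·0.14024 / (0.2·0.14024 + 0.8·0.020779) = 0.028049/0.044672 = 0.6279.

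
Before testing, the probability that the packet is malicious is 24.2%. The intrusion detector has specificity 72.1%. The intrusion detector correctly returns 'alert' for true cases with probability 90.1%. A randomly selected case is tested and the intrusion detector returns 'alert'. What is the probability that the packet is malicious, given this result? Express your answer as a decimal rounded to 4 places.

Write H for 'the packet is malicious'. Prior odds H:¬H = 0.242/0.758 = 0.31926. For the 'alert' outcome, the likelihood ratio is 0.901/0.279 = 3.2294.
Posterior odds = 0.31926 × 3.2294 = 1.0310, so P(H|E) = 1.0310/(1+1.0310) = 0.5076.

P(H | E) ≈ 0.5076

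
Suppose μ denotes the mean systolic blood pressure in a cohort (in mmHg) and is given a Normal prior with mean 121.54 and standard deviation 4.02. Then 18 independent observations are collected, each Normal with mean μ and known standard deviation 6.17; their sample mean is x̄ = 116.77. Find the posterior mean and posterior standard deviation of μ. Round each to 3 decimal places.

Posterior mean ≈ 117.322; posterior SD ≈ 1.368

With known σ, the Normal prior is conjugate. Weight on the data is w = (n/σ²)/(n/σ² + 1/τ₀²) = 0.472827/(0.472827+0.0618797) = 0.88427.
Posterior mean = w·x̄ + (1−w)·μ₀ = 0.88427·116.77 + 0.11573·121.54 = 117.322. Posterior variance = 1/(0.472827+0.0618797) = 1.87018, so SD = 1.368.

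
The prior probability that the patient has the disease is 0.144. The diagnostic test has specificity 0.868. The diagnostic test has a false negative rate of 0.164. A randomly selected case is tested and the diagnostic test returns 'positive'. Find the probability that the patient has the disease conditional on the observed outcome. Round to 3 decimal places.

Let H be the event that the patient has the disease. P(H) = 0.144, so P(¬H) = 0.856. With E the 'positive' result, P(E|H) = 0.836 and P(E|¬H) = 0.132.
P(E) = 0.836·0.144 + 0.132·0.856 = 0.12038 + 0.11299 = 0.23338.
By Bayes' theorem, P(H|E) = 0.12038 / 0.23338 = 0.516.

P(H | E) ≈ 0.516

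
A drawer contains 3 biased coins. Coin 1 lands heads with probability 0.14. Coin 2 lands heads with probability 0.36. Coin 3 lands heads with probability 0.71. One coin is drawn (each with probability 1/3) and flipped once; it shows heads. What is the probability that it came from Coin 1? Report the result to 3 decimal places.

P(heads|C1) = 0.14; P(heads|C2) = 0.36; P(heads|C3) = 0.71.
Prior × likelihood for each source: 0.333333·0.14=0.04667, 0.333333·0.36=0.1200, 0.333333·0.71=0.2367. Summing gives P(heads) = 0.40333.
P(Coin 1 | heads) = 0.04667 / 0.40333 = 0.116.

Posterior probability ≈ 0.116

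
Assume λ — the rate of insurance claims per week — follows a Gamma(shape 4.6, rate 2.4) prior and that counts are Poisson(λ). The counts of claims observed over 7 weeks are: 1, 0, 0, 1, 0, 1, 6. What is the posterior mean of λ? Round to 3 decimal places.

Posterior mean ≈ 1.447

The Poisson likelihood adds the total count to the shape and the number of exposure periods to the rate. Here ∑xᵢ = 9 and n = 7, so shape 4.6→13.6 and rate 2.4→9.4.
Posterior mean = shape/rate = 13.6/9.4 = 1.447.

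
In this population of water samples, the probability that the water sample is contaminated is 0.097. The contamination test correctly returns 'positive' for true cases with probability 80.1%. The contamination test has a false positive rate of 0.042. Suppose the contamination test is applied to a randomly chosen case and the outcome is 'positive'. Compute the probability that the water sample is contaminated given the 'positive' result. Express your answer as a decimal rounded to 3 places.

P(H | E) ≈ 0.672

Let H be the event that the water sample is contaminated. P(H) = 0.097, so P(¬H) = 0.903. With E the 'positive' result, P(E|H) = 0.801 and P(E|¬H) = 0.042.
P(E) = 0.801·0.097 + 0.042·0.903 = 0.077697 + 0.037926 = 0.11562.
By Bayes' theorem, P(H|E) = 0.077697 / 0.11562 = 0.672.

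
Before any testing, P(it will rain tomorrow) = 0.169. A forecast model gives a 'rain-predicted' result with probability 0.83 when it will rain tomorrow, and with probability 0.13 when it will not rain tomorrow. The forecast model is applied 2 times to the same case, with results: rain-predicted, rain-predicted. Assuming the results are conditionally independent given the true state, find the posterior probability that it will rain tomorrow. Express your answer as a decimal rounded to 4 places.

Posterior P(H) ≈ 0.8924

With H the event that it will rain tomorrow, the joint likelihood of the observed sequence is P(data|H) = 0.83·0.83 = 0.68890 and P(data|¬H) = 0.13·0.13 = 0.016900.
Bayes: P(H|data) = 0.169·0.68890 / (0.169·0.68890 + 0.831·0.016900) = 0.11642/0.13047 = 0.8924.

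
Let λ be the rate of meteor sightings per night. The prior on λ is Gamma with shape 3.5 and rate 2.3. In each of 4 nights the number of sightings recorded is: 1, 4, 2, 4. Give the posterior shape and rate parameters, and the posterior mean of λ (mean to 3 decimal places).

Posterior: Gamma(shape=14.5, rate=6.3); mean ≈ 2.302

The Poisson likelihood adds the total count to the shape and the number of exposure periods to the rate. Here ∑xᵢ = 11 and n = 4, so shape 3.5→14.5 and rate 2.3→6.3.
E[λ | data] = 14.5/6.3 = 2.302.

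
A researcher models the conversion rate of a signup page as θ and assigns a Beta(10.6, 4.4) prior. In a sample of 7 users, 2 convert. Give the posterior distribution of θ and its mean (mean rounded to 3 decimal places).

The binomial likelihood is conjugate to the Beta prior: with 2 successes and 5 failures, the posterior is Beta(10.6+2, 4.4+5) = Beta(12.6, 9.4).
Posterior mean = α/(α+β) = 12.6/22 = 0.573.

Posterior: Beta(12.6, 9.4); mean ≈ 0.573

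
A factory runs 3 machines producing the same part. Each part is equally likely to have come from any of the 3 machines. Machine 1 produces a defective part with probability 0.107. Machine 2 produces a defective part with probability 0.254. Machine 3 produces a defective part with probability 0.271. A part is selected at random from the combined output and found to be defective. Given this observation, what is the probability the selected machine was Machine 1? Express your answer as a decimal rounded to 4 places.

Posterior probability ≈ 0.1693

P(defective|M1) = 0.107; P(defective|M2) = 0.254; P(defective|M3) = 0.271.
Prior × likelihood for each source: 0.333333·0.107=0.03567, 0.333333·0.254=0.08467, 0.333333·0.271=0.09033. Summing gives P(defective) = 0.21067.
P(Machine 1 | defective) = 0.03567 / 0.21067 = 0.1693.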